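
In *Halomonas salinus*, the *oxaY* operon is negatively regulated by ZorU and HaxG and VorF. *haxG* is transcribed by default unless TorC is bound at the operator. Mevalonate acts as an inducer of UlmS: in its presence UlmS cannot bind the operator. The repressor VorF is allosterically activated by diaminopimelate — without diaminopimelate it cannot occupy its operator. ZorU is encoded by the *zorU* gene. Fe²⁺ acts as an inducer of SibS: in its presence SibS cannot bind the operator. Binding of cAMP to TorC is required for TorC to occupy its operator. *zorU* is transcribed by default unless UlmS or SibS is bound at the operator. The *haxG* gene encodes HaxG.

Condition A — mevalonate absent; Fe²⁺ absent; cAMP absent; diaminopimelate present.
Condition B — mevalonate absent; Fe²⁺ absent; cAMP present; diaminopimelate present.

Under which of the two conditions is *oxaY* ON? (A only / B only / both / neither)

Condition A:
Mevalonate is absent, so UlmS is active.
Fe²⁺ is absent, so SibS is active.
With repressor UlmS bound, *zorU* is not transcribed.
So ZorU is not produced.
cAMP is absent, so TorC is inactive.
With no repressor bound, *haxG* is transcribed.
So HaxG is produced and active.
Diaminopimelate is present, so VorF is active.
With repressor HaxG bound, *oxaY* is not transcribed.
→ *oxaY* is OFF in A.
Condition B:
Mevalonate is absent, so UlmS is active.
Fe²⁺ is absent, so SibS is active.
With repressor UlmS bound, *zorU* is not transcribed.
So ZorU is not produced.
cAMP is present, so TorC is active.
With repressor TorC bound, *haxG* is not transcribed.
So HaxG is not produced.
Diaminopimelate is present, so VorF is active.
With repressor VorF bound, *oxaY* is not transcribed.
→ *oxaY* is OFF in B.

neither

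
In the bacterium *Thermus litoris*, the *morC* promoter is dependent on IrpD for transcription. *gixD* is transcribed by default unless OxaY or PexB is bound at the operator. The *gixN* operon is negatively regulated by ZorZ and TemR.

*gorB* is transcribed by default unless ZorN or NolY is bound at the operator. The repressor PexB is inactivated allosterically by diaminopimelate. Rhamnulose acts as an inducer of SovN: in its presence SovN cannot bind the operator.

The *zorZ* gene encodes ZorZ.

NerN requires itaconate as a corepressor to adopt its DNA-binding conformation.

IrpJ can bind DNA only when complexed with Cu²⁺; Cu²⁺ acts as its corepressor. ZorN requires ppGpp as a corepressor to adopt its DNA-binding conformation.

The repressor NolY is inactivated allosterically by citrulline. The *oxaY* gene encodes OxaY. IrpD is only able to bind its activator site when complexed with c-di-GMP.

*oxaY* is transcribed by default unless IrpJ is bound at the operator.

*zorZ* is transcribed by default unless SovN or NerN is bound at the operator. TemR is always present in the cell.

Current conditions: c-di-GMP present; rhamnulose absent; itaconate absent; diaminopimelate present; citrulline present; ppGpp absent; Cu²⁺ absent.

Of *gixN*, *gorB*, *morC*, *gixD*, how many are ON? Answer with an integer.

2

Rhamnulose is absent, so SovN is active.
Itaconate is absent, so NerN is inactive.
With repressor SovN bound, *zorZ* is not transcribed.
So ZorZ is not produced.
TemR is produced constitutively and is active.
With repressor TemR bound, *gixN* is not transcribed.
→ *gixN* is OFF.
ppGpp is absent, so ZorN is inactive.
Citrulline is present, so NolY is inactive.
With no repressor bound, *gorB* is transcribed.
→ *gorB* is ON.
c-di-GMP is present, so IrpD is active.
No repressor is bound and IrpD is active, so *morC* is transcribed.
→ *morC* is ON.
Cu²⁺ is absent, so IrpJ is inactive.
With no repressor bound, *oxaY* is transcribed.
So OxaY is produced and active.
Diaminopimelate is present, so PexB is inactive.
With repressor OxaY bound, *gixD* is not transcribed.
→ *gixD* is OFF.
2 of the 4 genes are transcribed.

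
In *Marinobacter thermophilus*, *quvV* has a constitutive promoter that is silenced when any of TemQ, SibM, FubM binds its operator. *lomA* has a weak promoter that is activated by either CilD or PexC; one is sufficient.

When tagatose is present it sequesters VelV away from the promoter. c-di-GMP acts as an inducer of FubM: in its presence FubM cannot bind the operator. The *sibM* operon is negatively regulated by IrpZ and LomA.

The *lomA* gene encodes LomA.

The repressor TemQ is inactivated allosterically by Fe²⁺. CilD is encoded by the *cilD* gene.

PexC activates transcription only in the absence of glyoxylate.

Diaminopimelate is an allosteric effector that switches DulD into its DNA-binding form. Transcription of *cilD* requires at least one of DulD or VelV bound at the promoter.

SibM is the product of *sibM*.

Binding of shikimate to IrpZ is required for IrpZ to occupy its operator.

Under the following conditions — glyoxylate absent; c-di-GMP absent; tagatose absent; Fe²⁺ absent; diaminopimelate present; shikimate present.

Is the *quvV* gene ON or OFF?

Fe²⁺ is absent, so TemQ is active.
Shikimate is present, so IrpZ is active.
Diaminopimelate is present, so DulD is active.
Tagatose is absent, so VelV is active.
Activator DulD is present, so *cilD* is transcribed.
So CilD is produced and active.
Glyoxylate is absent, so PexC is active.
Activator CilD is present, so *lomA* is transcribed.
So LomA is produced and active.
With repressor IrpZ bound, *sibM* is not transcribed.
So SibM is not produced.
c-di-GMP is absent, so FubM is active.
With repressor TemQ bound, *quvV* is not transcribed.

OFF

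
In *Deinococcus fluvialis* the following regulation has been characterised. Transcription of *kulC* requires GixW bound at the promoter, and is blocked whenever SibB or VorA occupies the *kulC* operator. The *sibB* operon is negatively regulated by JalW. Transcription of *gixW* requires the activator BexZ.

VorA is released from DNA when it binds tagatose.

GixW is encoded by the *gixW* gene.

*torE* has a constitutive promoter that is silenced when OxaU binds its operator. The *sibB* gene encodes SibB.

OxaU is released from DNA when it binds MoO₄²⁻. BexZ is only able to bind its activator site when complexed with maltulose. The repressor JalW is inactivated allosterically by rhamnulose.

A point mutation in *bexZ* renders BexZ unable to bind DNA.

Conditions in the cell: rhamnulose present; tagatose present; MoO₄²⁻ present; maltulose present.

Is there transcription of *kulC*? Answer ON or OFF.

Rhamnulose is present, so JalW is inactive.
With no repressor bound, *sibB* is transcribed.
So SibB is produced and active.
Tagatose is present, so VorA is inactive.
BexZ is non-functional in this strain, so it has no effect.
Required activator BexZ is absent, so *gixW* is not transcribed.
So GixW is not produced.
With repressor SibB bound, *kulC* is not transcribed.

OFF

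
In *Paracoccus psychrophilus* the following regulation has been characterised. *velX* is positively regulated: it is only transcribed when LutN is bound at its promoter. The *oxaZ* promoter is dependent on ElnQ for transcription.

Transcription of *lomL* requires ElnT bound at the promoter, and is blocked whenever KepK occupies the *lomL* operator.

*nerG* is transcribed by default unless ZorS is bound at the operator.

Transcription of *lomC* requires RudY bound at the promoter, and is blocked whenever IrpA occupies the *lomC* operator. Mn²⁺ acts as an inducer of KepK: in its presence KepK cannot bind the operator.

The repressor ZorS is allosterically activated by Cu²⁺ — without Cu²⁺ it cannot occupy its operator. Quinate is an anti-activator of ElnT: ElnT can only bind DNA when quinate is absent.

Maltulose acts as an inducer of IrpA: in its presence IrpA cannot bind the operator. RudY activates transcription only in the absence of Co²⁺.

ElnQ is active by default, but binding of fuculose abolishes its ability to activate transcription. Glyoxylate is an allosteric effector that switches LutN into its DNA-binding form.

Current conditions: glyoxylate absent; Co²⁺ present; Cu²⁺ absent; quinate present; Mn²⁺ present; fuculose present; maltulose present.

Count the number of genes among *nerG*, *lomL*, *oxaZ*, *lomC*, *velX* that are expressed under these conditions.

Cu²⁺ is absent, so ZorS is inactive.
With no repressor bound, *nerG* is transcribed.
→ *nerG* is ON.
Mn²⁺ is present, so KepK is inactive.
Quinate is present, so ElnT is inactive.
Required activator ElnT is absent, so *lomL* is not transcribed.
→ *lomL* is OFF.
Fuculose is present, so ElnQ is inactive.
Required activator ElnQ is absent, so *oxaZ* is not transcribed.
→ *oxaZ* is OFF.
Co²⁺ is present, so RudY is inactive.
Maltulose is present, so IrpA is inactive.
Required activator RudY is absent, so *lomC* is not transcribed.
→ *lomC* is OFF.
Glyoxylate is absent, so LutN is inactive.
Required activator LutN is absent, so *velX* is not transcribed.
→ *velX* is OFF.
1 of the 5 genes is transcribed.

1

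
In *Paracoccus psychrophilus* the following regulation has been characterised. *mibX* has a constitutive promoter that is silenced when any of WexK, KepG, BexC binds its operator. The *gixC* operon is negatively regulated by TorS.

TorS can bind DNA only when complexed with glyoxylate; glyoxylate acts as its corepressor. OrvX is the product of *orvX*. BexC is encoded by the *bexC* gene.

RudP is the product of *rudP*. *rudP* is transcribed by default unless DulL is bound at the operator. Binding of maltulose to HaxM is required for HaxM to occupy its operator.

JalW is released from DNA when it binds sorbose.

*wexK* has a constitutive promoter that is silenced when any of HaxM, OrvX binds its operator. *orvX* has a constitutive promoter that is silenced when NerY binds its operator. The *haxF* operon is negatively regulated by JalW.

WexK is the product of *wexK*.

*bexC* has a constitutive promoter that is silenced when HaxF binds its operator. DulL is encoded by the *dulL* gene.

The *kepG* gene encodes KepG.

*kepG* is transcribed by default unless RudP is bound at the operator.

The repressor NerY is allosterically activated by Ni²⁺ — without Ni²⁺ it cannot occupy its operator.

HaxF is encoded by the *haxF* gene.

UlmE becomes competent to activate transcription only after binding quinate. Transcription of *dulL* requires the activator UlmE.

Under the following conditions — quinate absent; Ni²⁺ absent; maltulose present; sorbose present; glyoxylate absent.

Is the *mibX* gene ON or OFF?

Maltulose is present, so HaxM is active.
Ni²⁺ is absent, so NerY is inactive.
With no repressor bound, *orvX* is transcribed.
So OrvX is produced and active.
With repressor HaxM bound, *wexK* is not transcribed.
So WexK is not produced.
Quinate is absent, so UlmE is inactive.
Required activator UlmE is absent, so *dulL* is not transcribed.
So DulL is not produced.
With no repressor bound, *rudP* is transcribed.
So RudP is produced and active.
With repressor RudP bound, *kepG* is not transcribed.
So KepG is not produced.
Sorbose is present, so JalW is inactive.
With no repressor bound, *haxF* is transcribed.
So HaxF is produced and active.
With repressor HaxF bound, *bexC* is not transcribed.
So BexC is not produced.
With no repressor bound, *mibX* is transcribed.

ON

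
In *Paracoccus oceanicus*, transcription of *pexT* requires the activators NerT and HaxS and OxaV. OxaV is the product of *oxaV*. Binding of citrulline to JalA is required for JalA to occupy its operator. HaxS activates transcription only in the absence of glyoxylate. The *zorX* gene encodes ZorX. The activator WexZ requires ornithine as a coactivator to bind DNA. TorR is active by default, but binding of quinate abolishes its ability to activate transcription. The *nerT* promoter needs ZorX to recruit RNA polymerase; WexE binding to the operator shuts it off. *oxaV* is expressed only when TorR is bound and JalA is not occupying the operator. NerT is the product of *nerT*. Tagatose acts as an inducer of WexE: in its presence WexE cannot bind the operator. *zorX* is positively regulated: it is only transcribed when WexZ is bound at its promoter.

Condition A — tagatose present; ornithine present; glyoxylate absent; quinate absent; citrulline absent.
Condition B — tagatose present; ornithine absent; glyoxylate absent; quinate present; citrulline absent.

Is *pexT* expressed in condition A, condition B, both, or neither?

A only

Condition A:
Tagatose is present, so WexE is inactive.
Ornithine is present, so WexZ is active.
No repressor is bound and WexZ is active, so *zorX* is transcribed.
So ZorX is produced and active.
No repressor is bound and ZorX is active, so *nerT* is transcribed.
So NerT is produced and active.
Glyoxylate is absent, so HaxS is active.
Quinate is absent, so TorR is active.
Citrulline is absent, so JalA is inactive.
No repressor is bound and TorR is active, so *oxaV* is transcribed.
So OxaV is produced and active.
No repressor is bound and NerT and HaxS and OxaV are active, so *pexT* is transcribed.
→ *pexT* is ON in A.
Condition B:
Tagatose is present, so WexE is inactive.
Ornithine is absent, so WexZ is inactive.
Required activator WexZ is absent, so *zorX* is not transcribed.
So ZorX is not produced.
Required activator ZorX is absent, so *nerT* is not transcribed.
So NerT is not produced.
Glyoxylate is absent, so HaxS is active.
Quinate is present, so TorR is inactive.
Citrulline is absent, so JalA is inactive.
Required activator TorR is absent, so *oxaV* is not transcribed.
So OxaV is not produced.
Required activator NerT is absent, so *pexT* is not transcribed.
→ *pexT* is OFF in B.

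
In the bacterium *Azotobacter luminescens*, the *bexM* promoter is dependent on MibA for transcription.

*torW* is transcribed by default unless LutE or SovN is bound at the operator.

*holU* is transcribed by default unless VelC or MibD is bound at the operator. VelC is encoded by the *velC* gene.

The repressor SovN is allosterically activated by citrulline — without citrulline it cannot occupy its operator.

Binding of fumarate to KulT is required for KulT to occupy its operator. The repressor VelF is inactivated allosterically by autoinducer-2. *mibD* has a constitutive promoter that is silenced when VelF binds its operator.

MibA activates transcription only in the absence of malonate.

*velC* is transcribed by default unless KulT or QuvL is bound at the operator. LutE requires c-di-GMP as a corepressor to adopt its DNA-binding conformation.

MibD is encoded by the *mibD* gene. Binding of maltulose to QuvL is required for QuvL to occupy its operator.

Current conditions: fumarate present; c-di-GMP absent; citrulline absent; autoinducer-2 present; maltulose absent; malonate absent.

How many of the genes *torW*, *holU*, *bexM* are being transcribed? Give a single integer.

c-di-GMP is absent, so LutE is inactive.
Citrulline is absent, so SovN is inactive.
With no repressor bound, *torW* is transcribed.
→ *torW* is ON.
Fumarate is present, so KulT is active.
Maltulose is absent, so QuvL is inactive.
With repressor KulT bound, *velC* is not transcribed.
So VelC is not produced.
Autoinducer-2 is present, so VelF is inactive.
With no repressor bound, *mibD* is transcribed.
So MibD is produced and active.
With repressor MibD bound, *holU* is not transcribed.
→ *holU* is OFF.
Malonate is absent, so MibA is active.
No repressor is bound and MibA is active, so *bexM* is transcribed.
→ *bexM* is ON.
2 of the 3 genes are transcribed.

2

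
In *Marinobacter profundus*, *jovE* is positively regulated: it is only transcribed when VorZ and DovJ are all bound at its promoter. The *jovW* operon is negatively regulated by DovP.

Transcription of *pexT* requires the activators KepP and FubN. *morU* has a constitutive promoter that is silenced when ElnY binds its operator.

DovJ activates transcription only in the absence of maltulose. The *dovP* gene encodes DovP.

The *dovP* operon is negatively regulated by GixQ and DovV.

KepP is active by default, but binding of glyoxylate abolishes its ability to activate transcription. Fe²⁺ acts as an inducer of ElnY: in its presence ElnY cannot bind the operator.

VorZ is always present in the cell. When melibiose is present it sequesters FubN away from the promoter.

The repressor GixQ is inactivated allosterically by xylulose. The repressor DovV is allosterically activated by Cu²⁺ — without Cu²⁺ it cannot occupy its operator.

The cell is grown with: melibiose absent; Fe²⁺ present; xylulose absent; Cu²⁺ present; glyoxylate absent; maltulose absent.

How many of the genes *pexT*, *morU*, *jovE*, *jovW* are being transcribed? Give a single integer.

Glyoxylate is absent, so KepP is active.
Melibiose is absent, so FubN is active.
No repressor is bound and KepP and FubN are active, so *pexT* is transcribed.
→ *pexT* is ON.
Fe²⁺ is present, so ElnY is inactive.
With no repressor bound, *morU* is transcribed.
→ *morU* is ON.
VorZ is produced constitutively and is active.
Maltulose is absent, so DovJ is active.
No repressor is bound and VorZ and DovJ are active, so *jovE* is transcribed.
→ *jovE* is ON.
Xylulose is absent, so GixQ is active.
Cu²⁺ is present, so DovV is active.
With repressor GixQ bound, *dovP* is not transcribed.
So DovP is not produced.
With no repressor bound, *jovW* is transcribed.
→ *jovW* is ON.
4 of the 4 genes are transcribed.

4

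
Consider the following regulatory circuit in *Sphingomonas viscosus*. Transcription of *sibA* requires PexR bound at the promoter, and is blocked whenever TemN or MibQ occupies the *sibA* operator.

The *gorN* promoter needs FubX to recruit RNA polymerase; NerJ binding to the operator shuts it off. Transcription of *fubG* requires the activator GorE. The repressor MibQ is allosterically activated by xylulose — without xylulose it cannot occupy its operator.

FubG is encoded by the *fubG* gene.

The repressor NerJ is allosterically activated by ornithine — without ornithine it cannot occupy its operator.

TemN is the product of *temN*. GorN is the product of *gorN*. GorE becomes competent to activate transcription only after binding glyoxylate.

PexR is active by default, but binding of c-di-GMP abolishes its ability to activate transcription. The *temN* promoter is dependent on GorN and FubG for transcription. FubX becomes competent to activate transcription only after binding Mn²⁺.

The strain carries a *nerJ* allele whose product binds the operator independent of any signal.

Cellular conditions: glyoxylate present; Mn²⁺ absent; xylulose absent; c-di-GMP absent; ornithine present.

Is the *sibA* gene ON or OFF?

Mn²⁺ is absent, so FubX is inactive.
NerJ is constitutively active in this strain.
With repressor NerJ bound, *gorN* is not transcribed.
So GorN is not produced.
Glyoxylate is present, so GorE is active.
No repressor is bound and GorE is active, so *fubG* is transcribed.
So FubG is produced and active.
Required activator GorN is absent, so *temN* is not transcribed.
So TemN is not produced.
c-di-GMP is absent, so PexR is active.
Xylulose is absent, so MibQ is inactive.
No repressor is bound and PexR is active, so *sibA* is transcribed.

ON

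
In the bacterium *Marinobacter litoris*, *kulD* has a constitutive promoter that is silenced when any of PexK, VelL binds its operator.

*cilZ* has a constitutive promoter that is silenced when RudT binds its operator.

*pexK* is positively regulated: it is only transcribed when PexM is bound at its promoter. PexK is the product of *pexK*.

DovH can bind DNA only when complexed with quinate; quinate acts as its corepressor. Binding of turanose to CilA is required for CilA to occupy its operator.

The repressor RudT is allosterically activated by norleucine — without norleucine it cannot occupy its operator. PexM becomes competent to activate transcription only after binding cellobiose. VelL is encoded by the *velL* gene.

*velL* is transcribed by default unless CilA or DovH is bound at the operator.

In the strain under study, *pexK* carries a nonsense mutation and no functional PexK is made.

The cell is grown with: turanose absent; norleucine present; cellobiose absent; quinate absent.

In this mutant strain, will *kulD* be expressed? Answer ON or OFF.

OFF

PexK is non-functional in this strain, so it has no effect.
Turanose is absent, so CilA is inactive.
Quinate is absent, so DovH is inactive.
With no repressor bound, *velL* is transcribed.
So VelL is produced and active.
With repressor VelL bound, *kulD* is not transcribed.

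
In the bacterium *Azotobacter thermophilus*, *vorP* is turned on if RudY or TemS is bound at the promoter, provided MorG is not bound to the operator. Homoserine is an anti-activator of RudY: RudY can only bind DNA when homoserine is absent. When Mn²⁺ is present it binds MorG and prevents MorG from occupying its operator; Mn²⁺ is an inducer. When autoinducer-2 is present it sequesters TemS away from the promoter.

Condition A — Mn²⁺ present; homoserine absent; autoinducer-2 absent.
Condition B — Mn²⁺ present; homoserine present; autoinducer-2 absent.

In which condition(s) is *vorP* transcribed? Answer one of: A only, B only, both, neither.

both

Condition A:
Mn²⁺ is present, so MorG is inactive.
Homoserine is absent, so RudY is active.
Autoinducer-2 is absent, so TemS is active.
Activator RudY is present, so *vorP* is transcribed.
→ *vorP* is ON in A.
Condition B:
Mn²⁺ is present, so MorG is inactive.
Homoserine is present, so RudY is inactive.
Autoinducer-2 is absent, so TemS is active.
Activator TemS is present, so *vorP* is transcribed.
→ *vorP* is ON in B.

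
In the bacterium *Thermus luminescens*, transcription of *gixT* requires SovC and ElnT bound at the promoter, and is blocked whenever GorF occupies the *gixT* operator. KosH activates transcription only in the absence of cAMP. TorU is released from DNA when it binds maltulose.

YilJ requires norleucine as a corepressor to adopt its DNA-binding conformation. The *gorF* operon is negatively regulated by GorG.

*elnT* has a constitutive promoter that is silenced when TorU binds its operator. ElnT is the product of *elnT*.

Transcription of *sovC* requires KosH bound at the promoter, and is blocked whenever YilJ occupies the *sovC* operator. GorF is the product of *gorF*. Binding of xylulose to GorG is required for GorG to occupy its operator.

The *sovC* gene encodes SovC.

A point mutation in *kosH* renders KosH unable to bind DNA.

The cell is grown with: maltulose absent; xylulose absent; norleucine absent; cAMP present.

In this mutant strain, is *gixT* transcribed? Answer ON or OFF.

OFF

Norleucine is absent, so YilJ is inactive.
KosH is non-functional in this strain, so it has no effect.
Required activator KosH is absent, so *sovC* is not transcribed.
So SovC is not produced.
Maltulose is absent, so TorU is active.
With repressor TorU bound, *elnT* is not transcribed.
So ElnT is not produced.
Xylulose is absent, so GorG is inactive.
With no repressor bound, *gorF* is transcribed.
So GorF is produced and active.
With repressor GorF bound, *gixT* is not transcribed.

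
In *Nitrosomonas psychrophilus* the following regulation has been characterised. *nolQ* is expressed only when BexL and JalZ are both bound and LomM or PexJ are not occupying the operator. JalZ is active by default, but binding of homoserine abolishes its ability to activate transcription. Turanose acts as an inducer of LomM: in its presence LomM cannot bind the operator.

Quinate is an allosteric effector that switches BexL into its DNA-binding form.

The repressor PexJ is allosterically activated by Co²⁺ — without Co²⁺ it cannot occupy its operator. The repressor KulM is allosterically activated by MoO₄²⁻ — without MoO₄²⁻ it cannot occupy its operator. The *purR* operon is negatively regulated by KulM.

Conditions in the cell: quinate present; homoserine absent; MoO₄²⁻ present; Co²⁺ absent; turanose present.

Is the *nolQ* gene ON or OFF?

Quinate is present, so BexL is active.
Homoserine is absent, so JalZ is active.
Turanose is present, so LomM is inactive.
Co²⁺ is absent, so PexJ is inactive.
No repressor is bound and BexL and JalZ are active, so *nolQ* is transcribed.

ON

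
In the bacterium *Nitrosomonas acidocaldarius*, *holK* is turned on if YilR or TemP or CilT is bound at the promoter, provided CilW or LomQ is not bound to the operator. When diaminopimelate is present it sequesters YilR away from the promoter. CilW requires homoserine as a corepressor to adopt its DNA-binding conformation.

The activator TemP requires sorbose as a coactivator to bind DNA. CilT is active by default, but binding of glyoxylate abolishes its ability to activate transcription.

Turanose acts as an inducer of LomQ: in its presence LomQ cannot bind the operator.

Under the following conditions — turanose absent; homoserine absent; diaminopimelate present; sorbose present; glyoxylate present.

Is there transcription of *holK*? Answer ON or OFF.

Diaminopimelate is present, so YilR is inactive.
Sorbose is present, so TemP is active.
Homoserine is absent, so CilW is inactive.
Turanose is absent, so LomQ is active.
Glyoxylate is present, so CilT is inactive.
With repressor LomQ bound, *holK* is not transcribed.

OFF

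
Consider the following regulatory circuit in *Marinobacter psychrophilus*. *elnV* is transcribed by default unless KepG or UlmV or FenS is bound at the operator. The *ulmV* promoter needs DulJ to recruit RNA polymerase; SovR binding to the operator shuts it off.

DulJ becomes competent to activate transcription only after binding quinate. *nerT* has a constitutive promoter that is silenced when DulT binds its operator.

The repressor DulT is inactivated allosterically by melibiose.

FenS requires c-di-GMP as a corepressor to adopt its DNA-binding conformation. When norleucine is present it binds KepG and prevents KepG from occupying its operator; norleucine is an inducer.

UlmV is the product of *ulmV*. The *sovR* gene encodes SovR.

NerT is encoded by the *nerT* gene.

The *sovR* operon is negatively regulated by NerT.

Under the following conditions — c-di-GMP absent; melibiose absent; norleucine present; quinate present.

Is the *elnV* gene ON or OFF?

ON

Norleucine is present, so KepG is inactive.
Melibiose is absent, so DulT is active.
With repressor DulT bound, *nerT* is not transcribed.
So NerT is not produced.
With no repressor bound, *sovR* is transcribed.
So SovR is produced and active.
Quinate is present, so DulJ is active.
With repressor SovR bound, *ulmV* is not transcribed.
So UlmV is not produced.
c-di-GMP is absent, so FenS is inactive.
With no repressor bound, *elnV* is transcribed.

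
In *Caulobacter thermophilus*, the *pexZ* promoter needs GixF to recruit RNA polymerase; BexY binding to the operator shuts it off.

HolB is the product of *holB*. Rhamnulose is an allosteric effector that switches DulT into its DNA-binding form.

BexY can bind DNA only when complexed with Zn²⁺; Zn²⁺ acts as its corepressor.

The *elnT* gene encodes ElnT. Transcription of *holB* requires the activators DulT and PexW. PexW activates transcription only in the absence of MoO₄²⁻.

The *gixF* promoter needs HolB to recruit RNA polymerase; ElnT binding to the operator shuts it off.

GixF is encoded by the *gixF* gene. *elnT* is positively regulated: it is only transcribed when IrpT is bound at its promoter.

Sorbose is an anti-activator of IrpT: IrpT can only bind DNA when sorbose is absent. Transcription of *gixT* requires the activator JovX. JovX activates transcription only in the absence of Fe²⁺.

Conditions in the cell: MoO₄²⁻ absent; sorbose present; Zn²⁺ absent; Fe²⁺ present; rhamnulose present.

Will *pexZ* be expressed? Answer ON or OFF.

ON

Sorbose is present, so IrpT is inactive.
Required activator IrpT is absent, so *elnT* is not transcribed.
So ElnT is not produced.
Rhamnulose is present, so DulT is active.
MoO₄²⁻ is absent, so PexW is active.
No repressor is bound and DulT and PexW are active, so *holB* is transcribed.
So HolB is produced and active.
No repressor is bound and HolB is active, so *gixF* is transcribed.
So GixF is produced and active.
Zn²⁺ is absent, so BexY is inactive.
No repressor is bound and GixF is active, so *pexZ* is transcribed.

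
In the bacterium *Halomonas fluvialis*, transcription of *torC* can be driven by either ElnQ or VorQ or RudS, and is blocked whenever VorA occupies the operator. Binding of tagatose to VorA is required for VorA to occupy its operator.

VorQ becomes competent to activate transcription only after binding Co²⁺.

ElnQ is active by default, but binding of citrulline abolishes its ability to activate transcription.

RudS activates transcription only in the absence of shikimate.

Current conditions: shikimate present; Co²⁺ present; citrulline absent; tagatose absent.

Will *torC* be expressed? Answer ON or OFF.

Tagatose is absent, so VorA is inactive.
Citrulline is absent, so ElnQ is active.
Co²⁺ is present, so VorQ is active.
Shikimate is present, so RudS is inactive.
Activator ElnQ is present, so *torC* is transcribed.

ON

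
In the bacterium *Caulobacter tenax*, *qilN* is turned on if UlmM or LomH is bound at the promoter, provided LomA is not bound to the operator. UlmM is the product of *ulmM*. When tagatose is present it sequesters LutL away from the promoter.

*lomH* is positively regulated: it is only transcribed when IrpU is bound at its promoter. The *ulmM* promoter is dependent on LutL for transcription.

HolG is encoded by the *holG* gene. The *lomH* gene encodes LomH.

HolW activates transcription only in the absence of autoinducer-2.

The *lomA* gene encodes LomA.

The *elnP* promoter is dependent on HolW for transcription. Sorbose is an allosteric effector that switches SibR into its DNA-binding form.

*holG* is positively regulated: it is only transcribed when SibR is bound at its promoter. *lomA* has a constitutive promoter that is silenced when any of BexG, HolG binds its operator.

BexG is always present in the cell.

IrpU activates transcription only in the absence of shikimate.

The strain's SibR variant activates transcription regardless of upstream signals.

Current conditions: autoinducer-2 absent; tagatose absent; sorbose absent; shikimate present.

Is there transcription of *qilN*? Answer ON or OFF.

ON

Tagatose is absent, so LutL is active.
No repressor is bound and LutL is active, so *ulmM* is transcribed.
So UlmM is produced and active.
Shikimate is present, so IrpU is inactive.
Required activator IrpU is absent, so *lomH* is not transcribed.
So LomH is not produced.
BexG is produced constitutively and is active.
SibR is constitutively active in this strain.
No repressor is bound and SibR is active, so *holG* is transcribed.
So HolG is produced and active.
With repressor BexG bound, *lomA* is not transcribed.
So LomA is not produced.
Activator UlmM is present, so *qilN* is transcribed.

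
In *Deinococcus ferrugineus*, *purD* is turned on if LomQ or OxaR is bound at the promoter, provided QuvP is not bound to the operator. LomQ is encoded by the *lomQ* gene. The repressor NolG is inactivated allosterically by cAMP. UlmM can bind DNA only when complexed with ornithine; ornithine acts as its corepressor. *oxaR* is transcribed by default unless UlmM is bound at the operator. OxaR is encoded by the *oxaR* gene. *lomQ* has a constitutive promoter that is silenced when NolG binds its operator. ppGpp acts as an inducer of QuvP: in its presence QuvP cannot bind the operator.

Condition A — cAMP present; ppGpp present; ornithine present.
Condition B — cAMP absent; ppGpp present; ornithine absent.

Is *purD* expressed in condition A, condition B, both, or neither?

Condition A:
cAMP is present, so NolG is inactive.
With no repressor bound, *lomQ* is transcribed.
So LomQ is produced and active.
ppGpp is present, so QuvP is inactive.
Ornithine is present, so UlmM is active.
With repressor UlmM bound, *oxaR* is not transcribed.
So OxaR is not produced.
Activator LomQ is present, so *purD* is transcribed.
→ *purD* is ON in A.
Condition B:
cAMP is absent, so NolG is active.
With repressor NolG bound, *lomQ* is not transcribed.
So LomQ is not produced.
ppGpp is present, so QuvP is inactive.
Ornithine is absent, so UlmM is inactive.
With no repressor bound, *oxaR* is transcribed.
So OxaR is produced and active.
Activator OxaR is present, so *purD* is transcribed.
→ *purD* is ON in B.

both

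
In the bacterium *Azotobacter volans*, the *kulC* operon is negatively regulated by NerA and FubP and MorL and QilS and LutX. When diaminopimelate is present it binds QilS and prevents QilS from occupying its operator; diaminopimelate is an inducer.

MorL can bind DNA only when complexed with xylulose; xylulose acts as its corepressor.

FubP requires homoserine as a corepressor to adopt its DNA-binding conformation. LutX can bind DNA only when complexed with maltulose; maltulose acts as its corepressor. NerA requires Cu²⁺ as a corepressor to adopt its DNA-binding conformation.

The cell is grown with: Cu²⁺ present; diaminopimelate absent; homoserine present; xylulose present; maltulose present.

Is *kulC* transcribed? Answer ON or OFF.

OFF

Cu²⁺ is present, so NerA is active.
Homoserine is present, so FubP is active.
Xylulose is present, so MorL is active.
Diaminopimelate is absent, so QilS is active.
Maltulose is present, so LutX is active.
With repressor NerA bound, *kulC* is not transcribed.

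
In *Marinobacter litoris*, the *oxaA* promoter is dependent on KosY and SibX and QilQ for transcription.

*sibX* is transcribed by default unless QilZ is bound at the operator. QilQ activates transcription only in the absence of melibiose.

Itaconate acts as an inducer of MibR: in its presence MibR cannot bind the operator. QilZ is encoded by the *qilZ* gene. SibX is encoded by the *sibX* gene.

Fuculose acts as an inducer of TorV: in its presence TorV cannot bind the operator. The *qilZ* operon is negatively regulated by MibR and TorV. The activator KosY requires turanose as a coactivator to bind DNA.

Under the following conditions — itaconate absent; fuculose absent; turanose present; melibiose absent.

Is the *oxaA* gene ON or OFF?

ON

Turanose is present, so KosY is active.
Itaconate is absent, so MibR is active.
Fuculose is absent, so TorV is active.
With repressor MibR bound, *qilZ* is not transcribed.
So QilZ is not produced.
With no repressor bound, *sibX* is transcribed.
So SibX is produced and active.
Melibiose is absent, so QilQ is active.
No repressor is bound and KosY and SibX and QilQ are active, so *oxaA* is transcribed.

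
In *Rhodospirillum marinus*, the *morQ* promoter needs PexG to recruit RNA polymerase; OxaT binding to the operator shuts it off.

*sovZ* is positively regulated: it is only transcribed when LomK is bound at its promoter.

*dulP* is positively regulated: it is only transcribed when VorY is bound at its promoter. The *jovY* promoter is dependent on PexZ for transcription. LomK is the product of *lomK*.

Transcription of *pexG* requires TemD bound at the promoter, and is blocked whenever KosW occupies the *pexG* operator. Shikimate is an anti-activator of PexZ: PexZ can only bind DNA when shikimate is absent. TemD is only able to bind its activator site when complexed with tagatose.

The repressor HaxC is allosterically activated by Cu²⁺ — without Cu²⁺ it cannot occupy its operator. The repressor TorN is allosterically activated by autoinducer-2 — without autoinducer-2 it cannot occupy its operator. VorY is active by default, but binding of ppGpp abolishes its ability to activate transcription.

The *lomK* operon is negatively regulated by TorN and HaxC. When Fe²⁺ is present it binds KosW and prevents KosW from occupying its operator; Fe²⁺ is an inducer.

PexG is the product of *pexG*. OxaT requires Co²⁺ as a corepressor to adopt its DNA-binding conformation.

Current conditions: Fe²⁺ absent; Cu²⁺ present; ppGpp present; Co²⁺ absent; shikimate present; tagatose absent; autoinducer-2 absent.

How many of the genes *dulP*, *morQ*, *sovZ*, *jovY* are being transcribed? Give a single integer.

ppGpp is present, so VorY is inactive.
Required activator VorY is absent, so *dulP* is not transcribed.
→ *dulP* is OFF.
Co²⁺ is absent, so OxaT is inactive.
Fe²⁺ is absent, so KosW is active.
Tagatose is absent, so TemD is inactive.
With repressor KosW bound, *pexG* is not transcribed.
So PexG is not produced.
Required activator PexG is absent, so *morQ* is not transcribed.
→ *morQ* is OFF.
Autoinducer-2 is absent, so TorN is inactive.
Cu²⁺ is present, so HaxC is active.
With repressor HaxC bound, *lomK* is not transcribed.
So LomK is not produced.
Required activator LomK is absent, so *sovZ* is not transcribed.
→ *sovZ* is OFF.
Shikimate is present, so PexZ is inactive.
Required activator PexZ is absent, so *jovY* is not transcribed.
→ *jovY* is OFF.
0 of the 4 genes are transcribed.

0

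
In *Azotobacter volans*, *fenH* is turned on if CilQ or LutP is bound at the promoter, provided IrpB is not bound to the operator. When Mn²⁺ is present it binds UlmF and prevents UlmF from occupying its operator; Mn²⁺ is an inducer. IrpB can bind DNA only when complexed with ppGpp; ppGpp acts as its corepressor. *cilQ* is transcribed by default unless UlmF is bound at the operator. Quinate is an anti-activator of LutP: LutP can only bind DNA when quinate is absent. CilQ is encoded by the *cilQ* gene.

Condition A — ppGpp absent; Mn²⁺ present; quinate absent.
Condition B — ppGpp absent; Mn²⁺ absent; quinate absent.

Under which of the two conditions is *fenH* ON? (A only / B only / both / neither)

Condition A:
ppGpp is absent, so IrpB is inactive.
Mn²⁺ is present, so UlmF is inactive.
With no repressor bound, *cilQ* is transcribed.
So CilQ is produced and active.
Quinate is absent, so LutP is active.
Activator CilQ is present, so *fenH* is transcribed.
→ *fenH* is ON in A.
Condition B:
ppGpp is absent, so IrpB is inactive.
Mn²⁺ is absent, so UlmF is active.
With repressor UlmF bound, *cilQ* is not transcribed.
So CilQ is not produced.
Quinate is absent, so LutP is active.
Activator LutP is present, so *fenH* is transcribed.
→ *fenH* is ON in B.

both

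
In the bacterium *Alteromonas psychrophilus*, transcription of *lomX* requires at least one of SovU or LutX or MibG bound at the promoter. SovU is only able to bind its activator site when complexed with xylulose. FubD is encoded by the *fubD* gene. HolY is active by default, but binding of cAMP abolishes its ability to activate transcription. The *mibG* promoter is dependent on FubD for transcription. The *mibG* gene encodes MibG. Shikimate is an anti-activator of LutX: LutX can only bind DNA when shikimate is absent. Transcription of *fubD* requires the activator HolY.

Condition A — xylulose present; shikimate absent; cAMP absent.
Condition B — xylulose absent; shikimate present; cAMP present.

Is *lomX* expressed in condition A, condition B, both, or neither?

Condition A:
Xylulose is present, so SovU is active.
Shikimate is absent, so LutX is active.
cAMP is absent, so HolY is active.
No repressor is bound and HolY is active, so *fubD* is transcribed.
So FubD is produced and active.
No repressor is bound and FubD is active, so *mibG* is transcribed.
So MibG is produced and active.
Activator SovU is present, so *lomX* is transcribed.
→ *lomX* is ON in A.
Condition B:
Xylulose is absent, so SovU is inactive.
Shikimate is present, so LutX is inactive.
cAMP is present, so HolY is inactive.
Required activator HolY is absent, so *fubD* is not transcribed.
So FubD is not produced.
Required activator FubD is absent, so *mibG* is not transcribed.
So MibG is not produced.
No activator is available at the *lomX* promoter, so *lomX* is not transcribed.
→ *lomX* is OFF in B.

A only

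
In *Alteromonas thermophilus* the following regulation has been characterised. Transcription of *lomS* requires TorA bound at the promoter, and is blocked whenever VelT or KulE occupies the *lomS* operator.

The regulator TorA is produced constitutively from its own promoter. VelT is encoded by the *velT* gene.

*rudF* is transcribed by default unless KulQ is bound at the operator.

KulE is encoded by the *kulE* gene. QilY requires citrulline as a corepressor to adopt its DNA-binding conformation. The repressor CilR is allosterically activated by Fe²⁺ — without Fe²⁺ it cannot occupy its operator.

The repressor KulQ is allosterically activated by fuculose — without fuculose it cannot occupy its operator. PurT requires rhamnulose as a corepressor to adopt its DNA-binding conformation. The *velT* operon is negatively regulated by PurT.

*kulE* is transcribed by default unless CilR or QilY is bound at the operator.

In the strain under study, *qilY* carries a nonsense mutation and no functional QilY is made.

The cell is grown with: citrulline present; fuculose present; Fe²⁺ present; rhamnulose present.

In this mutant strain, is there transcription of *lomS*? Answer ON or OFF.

ON

Rhamnulose is present, so PurT is active.
With repressor PurT bound, *velT* is not transcribed.
So VelT is not produced.
Fe²⁺ is present, so CilR is active.
QilY is non-functional in this strain, so it has no effect.
With repressor CilR bound, *kulE* is not transcribed.
So KulE is not produced.
TorA is produced constitutively and is active.
No repressor is bound and TorA is active, so *lomS* is transcribed.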